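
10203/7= 1457+4/7=1457.57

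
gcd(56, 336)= 56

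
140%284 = 140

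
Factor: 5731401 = 3^1 *13^1*179^1 * 821^1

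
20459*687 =14055333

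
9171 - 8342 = 829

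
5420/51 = 5420/51 =106.27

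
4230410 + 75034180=79264590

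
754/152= 377/76= 4.96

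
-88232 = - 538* 164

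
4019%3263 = 756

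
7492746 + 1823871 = 9316617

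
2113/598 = 2113/598 =3.53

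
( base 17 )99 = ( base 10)162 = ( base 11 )138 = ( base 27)60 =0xA2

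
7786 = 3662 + 4124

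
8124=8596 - 472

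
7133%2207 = 512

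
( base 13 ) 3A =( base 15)34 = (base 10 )49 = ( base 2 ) 110001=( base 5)144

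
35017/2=17508 + 1/2 = 17508.50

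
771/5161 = 771/5161 =0.15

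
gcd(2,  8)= 2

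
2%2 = 0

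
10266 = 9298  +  968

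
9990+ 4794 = 14784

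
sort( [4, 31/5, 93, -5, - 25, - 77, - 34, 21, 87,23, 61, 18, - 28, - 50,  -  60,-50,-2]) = [ - 77, - 60,-50, - 50 , - 34, - 28, - 25, - 5,-2, 4,31/5 , 18,21, 23, 61, 87, 93] 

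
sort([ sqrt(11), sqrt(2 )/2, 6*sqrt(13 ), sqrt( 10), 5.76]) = [sqrt(2)/2,sqrt(10), sqrt( 11 ) , 5.76,6*sqrt(13 )] 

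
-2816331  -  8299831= - 11116162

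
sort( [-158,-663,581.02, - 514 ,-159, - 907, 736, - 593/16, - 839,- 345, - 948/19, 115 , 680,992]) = [ - 907,-839, - 663, - 514,-345, - 159, - 158, - 948/19,-593/16,115,581.02, 680,736,992 ] 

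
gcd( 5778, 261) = 9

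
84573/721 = 117 + 216/721=117.30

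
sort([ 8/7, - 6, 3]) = [ - 6, 8/7,3] 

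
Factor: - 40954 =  - 2^1*20477^1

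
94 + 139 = 233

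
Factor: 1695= 3^1*5^1*113^1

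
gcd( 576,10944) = 576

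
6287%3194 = 3093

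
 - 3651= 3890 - 7541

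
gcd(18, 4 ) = 2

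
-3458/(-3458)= 1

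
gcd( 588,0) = 588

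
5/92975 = 1/18595 = 0.00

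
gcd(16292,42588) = 4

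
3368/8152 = 421/1019 = 0.41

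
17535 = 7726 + 9809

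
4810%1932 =946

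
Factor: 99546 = 2^1 *3^1*47^1*353^1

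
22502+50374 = 72876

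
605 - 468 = 137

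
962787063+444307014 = 1407094077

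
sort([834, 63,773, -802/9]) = [ - 802/9,63,  773,834 ] 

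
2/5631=2/5631=0.00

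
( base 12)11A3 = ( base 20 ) 4jf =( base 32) 1ub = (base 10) 1995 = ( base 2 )11111001011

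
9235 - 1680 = 7555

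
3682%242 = 52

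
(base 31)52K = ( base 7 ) 20151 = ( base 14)1AD1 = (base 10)4887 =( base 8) 11427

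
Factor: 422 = 2^1 * 211^1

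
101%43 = 15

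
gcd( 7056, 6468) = 588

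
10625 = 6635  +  3990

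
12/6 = 2 = 2.00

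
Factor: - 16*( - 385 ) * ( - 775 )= - 2^4*5^3*7^1 *11^1*31^1 = - 4774000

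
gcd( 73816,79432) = 8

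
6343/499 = 12 + 355/499 = 12.71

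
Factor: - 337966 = - 2^1*29^1 * 5827^1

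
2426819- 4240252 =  - 1813433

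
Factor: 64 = 2^6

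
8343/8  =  1042 + 7/8 = 1042.88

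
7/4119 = 7/4119= 0.00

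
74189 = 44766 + 29423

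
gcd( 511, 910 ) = 7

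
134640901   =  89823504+44817397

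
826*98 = 80948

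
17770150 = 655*27130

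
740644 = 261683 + 478961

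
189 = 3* 63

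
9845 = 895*11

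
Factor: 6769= 7^1 * 967^1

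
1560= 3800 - 2240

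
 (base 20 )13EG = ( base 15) 2C31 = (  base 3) 111000201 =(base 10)9496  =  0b10010100011000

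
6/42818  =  3/21409 = 0.00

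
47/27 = 47/27 = 1.74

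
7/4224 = 7/4224 = 0.00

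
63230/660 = 6323/66 = 95.80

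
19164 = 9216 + 9948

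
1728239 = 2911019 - 1182780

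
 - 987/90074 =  - 1 + 89087/90074 = - 0.01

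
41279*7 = 288953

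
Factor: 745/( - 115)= - 149/23  =  - 23^( - 1)*149^1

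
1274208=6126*208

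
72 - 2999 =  - 2927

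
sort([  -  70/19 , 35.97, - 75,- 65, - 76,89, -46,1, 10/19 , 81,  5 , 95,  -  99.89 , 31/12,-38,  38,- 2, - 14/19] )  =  [ - 99.89, -76 , - 75, - 65 , - 46, - 38 , - 70/19,- 2  ,-14/19,10/19 , 1, 31/12,  5, 35.97 , 38 , 81,89 , 95 ] 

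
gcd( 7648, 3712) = 32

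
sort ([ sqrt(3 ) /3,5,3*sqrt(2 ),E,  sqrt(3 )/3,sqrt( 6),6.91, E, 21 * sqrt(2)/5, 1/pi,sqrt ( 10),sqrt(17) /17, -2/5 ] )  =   [ - 2/5, sqrt ( 17 )/17, 1/pi, sqrt(3) /3, sqrt(3 ) /3, sqrt(6),E,  E,sqrt(10),  3*sqrt( 2),5,21*sqrt(2) /5,6.91 ]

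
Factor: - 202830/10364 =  - 2^( - 1 )*3^1*5^1*2591^( - 1 )*6761^1 = - 101415/5182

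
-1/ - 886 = 1/886= 0.00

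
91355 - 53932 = 37423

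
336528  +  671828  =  1008356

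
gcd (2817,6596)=1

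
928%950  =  928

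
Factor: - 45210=-2^1*3^1 * 5^1*11^1 *137^1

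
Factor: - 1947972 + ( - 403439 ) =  -2351411 = - 479^1*4909^1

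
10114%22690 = 10114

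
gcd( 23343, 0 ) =23343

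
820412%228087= 136151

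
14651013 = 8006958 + 6644055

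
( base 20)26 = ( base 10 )46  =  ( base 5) 141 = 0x2E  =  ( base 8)56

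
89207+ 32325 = 121532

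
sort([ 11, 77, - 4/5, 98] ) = [-4/5, 11,  77, 98]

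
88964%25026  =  13886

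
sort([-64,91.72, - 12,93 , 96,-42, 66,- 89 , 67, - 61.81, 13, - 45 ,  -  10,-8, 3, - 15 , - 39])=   [ - 89, - 64,- 61.81, - 45,-42, - 39, - 15 , - 12, - 10, - 8,3,13,66 , 67,91.72, 93 , 96 ] 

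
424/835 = 424/835 = 0.51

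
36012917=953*37789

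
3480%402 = 264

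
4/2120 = 1/530 = 0.00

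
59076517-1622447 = 57454070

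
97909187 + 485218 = 98394405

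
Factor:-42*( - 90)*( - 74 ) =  -279720 = -2^3*3^3*5^1*7^1 * 37^1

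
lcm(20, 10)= 20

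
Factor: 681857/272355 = 3^ ( - 1 )*5^(-1)*11^1*67^( - 1)  *271^( - 1 )*61987^1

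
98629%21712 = 11781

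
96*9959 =956064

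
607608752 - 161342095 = 446266657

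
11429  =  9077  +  2352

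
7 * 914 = 6398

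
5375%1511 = 842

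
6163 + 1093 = 7256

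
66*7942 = 524172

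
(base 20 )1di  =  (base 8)1246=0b1010100110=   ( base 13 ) 402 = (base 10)678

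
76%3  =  1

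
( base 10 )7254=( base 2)1110001010110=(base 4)1301112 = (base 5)213004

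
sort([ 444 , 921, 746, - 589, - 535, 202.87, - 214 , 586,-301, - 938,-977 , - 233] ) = [-977, - 938,-589, -535,-301,-233,  -  214,  202.87, 444,586, 746, 921 ]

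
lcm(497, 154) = 10934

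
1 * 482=482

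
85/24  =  3 + 13/24 =3.54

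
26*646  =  16796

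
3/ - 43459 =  - 3/43459 = - 0.00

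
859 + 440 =1299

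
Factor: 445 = 5^1*89^1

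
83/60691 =83/60691 =0.00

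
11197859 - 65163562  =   - 53965703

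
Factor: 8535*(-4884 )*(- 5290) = 220513332600 = 2^3*3^2*5^2*11^1*23^2*37^1*569^1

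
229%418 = 229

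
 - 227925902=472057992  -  699983894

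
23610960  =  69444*340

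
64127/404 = 158 + 295/404 = 158.73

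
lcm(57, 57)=57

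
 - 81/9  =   - 9  =  - 9.00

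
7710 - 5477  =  2233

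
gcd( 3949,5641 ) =1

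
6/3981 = 2/1327 = 0.00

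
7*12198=85386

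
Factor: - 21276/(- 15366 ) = 2^1*3^2*13^( - 1) = 18/13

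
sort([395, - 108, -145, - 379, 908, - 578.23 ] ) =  [ - 578.23, - 379, - 145, - 108,395,908 ]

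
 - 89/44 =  - 89/44=-2.02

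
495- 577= -82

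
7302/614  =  3651/307 =11.89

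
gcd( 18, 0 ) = 18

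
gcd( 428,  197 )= 1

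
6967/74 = 6967/74 = 94.15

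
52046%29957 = 22089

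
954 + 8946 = 9900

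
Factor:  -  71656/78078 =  - 212/231 = - 2^2*3^( - 1 ) *7^( - 1)*11^(  -  1)*53^1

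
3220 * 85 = 273700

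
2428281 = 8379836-5951555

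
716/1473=716/1473 =0.49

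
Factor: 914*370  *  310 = 104835800 = 2^3*5^2*31^1*37^1*457^1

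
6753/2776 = 2+1201/2776 = 2.43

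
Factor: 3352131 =3^3*124153^1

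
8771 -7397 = 1374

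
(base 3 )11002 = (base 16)6E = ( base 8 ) 156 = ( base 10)110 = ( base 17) 68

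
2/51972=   1/25986 = 0.00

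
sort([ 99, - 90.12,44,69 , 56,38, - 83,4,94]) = [ - 90.12, - 83,4, 38, 44, 56,69, 94,99] 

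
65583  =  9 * 7287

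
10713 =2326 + 8387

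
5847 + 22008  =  27855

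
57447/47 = 57447/47 = 1222.28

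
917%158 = 127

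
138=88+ 50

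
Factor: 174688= 2^5 *53^1*103^1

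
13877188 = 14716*943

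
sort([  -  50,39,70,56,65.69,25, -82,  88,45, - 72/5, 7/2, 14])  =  [ - 82 , - 50,-72/5,7/2 , 14,25, 39, 45,56 , 65.69 , 70,88]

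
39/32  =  1 + 7/32 = 1.22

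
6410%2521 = 1368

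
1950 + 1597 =3547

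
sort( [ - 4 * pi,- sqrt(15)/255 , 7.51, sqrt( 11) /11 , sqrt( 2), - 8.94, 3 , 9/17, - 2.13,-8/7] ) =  [ - 4*pi,  -  8.94, - 2.13, - 8/7,  -  sqrt( 15) /255,sqrt(11)/11, 9/17, sqrt(2 ), 3 , 7.51 ]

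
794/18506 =397/9253 = 0.04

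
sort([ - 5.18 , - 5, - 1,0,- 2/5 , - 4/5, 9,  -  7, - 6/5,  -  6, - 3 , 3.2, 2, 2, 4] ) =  [ - 7 , -6, - 5.18 , - 5, - 3,  -  6/5, - 1, - 4/5 ,-2/5 , 0 , 2, 2, 3.2, 4, 9 ] 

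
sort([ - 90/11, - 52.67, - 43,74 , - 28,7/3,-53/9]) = [ - 52.67, - 43, - 28, - 90/11,-53/9,  7/3,74] 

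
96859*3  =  290577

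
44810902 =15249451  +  29561451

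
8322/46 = 4161/23 = 180.91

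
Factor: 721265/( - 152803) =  - 5^1*7^(-1)*83^( - 1)*263^( - 1 )  *  144253^1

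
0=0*6051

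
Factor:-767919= -3^1*255973^1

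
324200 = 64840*5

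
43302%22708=20594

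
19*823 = 15637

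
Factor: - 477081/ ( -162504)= 869/296 = 2^ ( - 3) *11^1*37^(-1) * 79^1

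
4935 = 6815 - 1880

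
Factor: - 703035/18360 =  - 2^( - 3) *3^( - 1)*919^1 = - 919/24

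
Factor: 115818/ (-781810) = - 57909/390905= - 3^1*5^( - 1)*37^( - 1 )*97^1*199^1*2113^( - 1)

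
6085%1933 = 286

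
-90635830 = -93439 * 970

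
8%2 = 0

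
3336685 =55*60667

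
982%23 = 16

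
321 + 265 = 586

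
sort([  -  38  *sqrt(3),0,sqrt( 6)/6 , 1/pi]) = [-38*sqrt( 3),0,1/pi , sqrt( 6 )/6 ]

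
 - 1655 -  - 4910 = 3255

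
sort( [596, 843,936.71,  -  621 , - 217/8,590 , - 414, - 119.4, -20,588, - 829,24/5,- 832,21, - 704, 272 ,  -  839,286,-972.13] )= [ - 972.13, - 839,-832 , - 829 , - 704, - 621,-414, - 119.4,  -  217/8 , - 20, 24/5, 21,  272,286,  588,590, 596, 843,936.71 ]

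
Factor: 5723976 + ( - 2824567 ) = 929^1*3121^1 = 2899409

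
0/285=0 = 0.00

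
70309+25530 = 95839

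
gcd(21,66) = 3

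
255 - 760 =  -505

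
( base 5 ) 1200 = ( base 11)14A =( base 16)af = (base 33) 5A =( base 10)175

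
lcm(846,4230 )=4230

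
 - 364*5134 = - 1868776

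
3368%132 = 68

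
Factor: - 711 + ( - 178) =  - 889 = - 7^1*127^1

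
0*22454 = 0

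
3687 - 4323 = -636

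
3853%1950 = 1903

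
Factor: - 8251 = -37^1*223^1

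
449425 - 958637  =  - 509212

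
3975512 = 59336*67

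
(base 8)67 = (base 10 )55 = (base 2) 110111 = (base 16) 37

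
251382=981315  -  729933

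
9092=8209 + 883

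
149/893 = 149/893 = 0.17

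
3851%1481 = 889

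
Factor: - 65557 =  - 65557^1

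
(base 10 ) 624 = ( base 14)328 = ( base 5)4444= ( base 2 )1001110000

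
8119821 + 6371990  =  14491811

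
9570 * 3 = 28710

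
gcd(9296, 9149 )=7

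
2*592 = 1184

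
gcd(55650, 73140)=1590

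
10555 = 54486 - 43931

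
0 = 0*242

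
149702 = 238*629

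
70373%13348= 3633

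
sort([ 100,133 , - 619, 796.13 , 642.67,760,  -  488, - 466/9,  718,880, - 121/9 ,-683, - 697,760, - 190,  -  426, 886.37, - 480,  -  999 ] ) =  [ - 999,  -  697,  -  683, - 619,-488,-480, - 426,-190 , - 466/9 , - 121/9, 100,133,642.67, 718,760,760,796.13, 880,886.37] 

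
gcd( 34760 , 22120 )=3160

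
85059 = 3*28353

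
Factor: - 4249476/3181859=-2^2*3^3*7^2*11^1*73^1*107^( - 1)*131^( - 1)*227^ ( - 1) 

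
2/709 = 2/709= 0.00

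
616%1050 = 616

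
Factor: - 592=-2^4*37^1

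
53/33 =1  +  20/33 = 1.61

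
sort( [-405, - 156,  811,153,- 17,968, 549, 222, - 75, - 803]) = [-803,-405, -156, - 75,-17, 153,222,549, 811, 968 ] 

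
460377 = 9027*51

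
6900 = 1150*6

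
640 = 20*32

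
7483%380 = 263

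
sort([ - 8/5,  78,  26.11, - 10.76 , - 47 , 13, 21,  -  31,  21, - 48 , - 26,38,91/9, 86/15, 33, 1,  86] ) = [-48 , - 47, - 31, - 26 , - 10.76, - 8/5, 1,86/15 , 91/9, 13, 21, 21,26.11, 33 , 38 , 78 , 86]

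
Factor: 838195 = 5^1*53^1*3163^1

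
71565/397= 71565/397 = 180.26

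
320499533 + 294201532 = 614701065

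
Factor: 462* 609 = 281358 = 2^1*3^2*7^2*11^1*29^1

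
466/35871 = 466/35871 =0.01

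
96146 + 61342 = 157488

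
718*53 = 38054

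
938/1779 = 938/1779 = 0.53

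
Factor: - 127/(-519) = 3^( - 1)* 127^1*173^(  -  1 )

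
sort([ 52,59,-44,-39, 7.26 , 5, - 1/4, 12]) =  [ - 44, - 39, - 1/4 , 5,7.26,12, 52 , 59]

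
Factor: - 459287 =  - 19^1*23^1*1051^1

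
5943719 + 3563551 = 9507270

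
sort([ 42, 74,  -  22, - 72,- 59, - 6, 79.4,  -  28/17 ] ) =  [  -  72, - 59,-22, - 6, - 28/17, 42, 74,79.4]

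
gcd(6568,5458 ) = 2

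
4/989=4/989= 0.00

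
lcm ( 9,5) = 45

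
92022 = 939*98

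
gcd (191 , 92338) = 1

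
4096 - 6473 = -2377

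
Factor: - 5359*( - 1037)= 5557283 = 17^1 * 23^1*61^1 * 233^1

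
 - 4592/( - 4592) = 1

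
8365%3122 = 2121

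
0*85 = 0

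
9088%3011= 55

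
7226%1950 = 1376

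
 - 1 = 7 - 8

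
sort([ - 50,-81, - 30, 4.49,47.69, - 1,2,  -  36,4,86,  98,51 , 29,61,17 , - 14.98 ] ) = [-81, - 50,  -  36,-30 ,  -  14.98,  -  1,  2, 4,4.49, 17 , 29,  47.69, 51,61,86, 98]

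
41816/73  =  41816/73 =572.82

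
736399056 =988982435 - 252583379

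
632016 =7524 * 84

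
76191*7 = 533337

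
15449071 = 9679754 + 5769317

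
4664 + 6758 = 11422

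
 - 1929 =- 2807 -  - 878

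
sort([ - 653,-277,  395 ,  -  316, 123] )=[-653,-316,-277, 123,395]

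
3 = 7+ - 4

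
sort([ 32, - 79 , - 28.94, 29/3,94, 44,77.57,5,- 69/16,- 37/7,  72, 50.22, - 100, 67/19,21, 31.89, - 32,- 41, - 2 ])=[ -100,  -  79, - 41,  -  32  ,  -  28.94, - 37/7, - 69/16, - 2, 67/19, 5,29/3, 21,31.89, 32, 44,50.22, 72, 77.57, 94]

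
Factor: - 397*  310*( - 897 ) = 2^1*3^1*5^1*13^1*23^1*31^1*397^1 = 110393790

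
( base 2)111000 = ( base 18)32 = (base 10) 56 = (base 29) 1r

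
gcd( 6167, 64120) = 7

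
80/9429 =80/9429 = 0.01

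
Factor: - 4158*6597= - 2^1*3^5*7^1*11^1*733^1 =-27430326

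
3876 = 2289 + 1587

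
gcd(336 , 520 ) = 8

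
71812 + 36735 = 108547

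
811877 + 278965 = 1090842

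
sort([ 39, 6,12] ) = [ 6,12, 39]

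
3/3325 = 3/3325 = 0.00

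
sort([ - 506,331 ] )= [ - 506, 331] 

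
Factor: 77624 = 2^3 * 31^1*313^1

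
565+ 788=1353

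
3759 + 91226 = 94985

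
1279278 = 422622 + 856656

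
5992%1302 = 784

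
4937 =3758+1179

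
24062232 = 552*43591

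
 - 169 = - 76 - 93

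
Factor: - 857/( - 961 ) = 31^( - 2)* 857^1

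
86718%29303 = 28112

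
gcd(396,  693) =99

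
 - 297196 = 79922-377118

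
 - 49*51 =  - 2499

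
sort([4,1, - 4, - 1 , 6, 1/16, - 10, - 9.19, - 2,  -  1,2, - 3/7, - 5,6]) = [ - 10, -9.19,  -  5, - 4,-2,-1, - 1,-3/7,1/16,1,2,4, 6,6 ] 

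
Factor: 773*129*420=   41881140 = 2^2*3^2*5^1*7^1 *43^1*773^1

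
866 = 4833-3967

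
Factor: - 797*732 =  - 2^2*3^1*61^1*797^1 = - 583404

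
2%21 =2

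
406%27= 1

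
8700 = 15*580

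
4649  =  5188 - 539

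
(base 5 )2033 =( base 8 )414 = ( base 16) 10c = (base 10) 268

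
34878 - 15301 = 19577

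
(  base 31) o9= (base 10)753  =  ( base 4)23301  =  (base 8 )1361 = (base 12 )529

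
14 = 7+7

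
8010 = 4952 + 3058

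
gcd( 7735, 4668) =1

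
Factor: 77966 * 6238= 2^2*7^1*3119^1* 5569^1 = 486351908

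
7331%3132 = 1067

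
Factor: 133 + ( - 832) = -699 = -3^1*233^1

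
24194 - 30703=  - 6509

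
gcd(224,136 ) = 8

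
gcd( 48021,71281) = 1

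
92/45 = 92/45  =  2.04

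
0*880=0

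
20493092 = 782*26206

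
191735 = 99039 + 92696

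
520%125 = 20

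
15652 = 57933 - 42281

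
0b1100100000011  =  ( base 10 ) 6403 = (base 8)14403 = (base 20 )g03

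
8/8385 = 8/8385 = 0.00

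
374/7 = 53 + 3/7 = 53.43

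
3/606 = 1/202 = 0.00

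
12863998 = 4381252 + 8482746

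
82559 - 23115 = 59444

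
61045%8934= 7441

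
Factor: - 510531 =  - 3^1*7^2 * 23^1 * 151^1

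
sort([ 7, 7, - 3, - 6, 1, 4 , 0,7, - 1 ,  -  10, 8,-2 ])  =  [ - 10, - 6, -3, -2, - 1, 0, 1,  4, 7, 7,  7, 8 ] 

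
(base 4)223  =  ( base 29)1E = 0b101011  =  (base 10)43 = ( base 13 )34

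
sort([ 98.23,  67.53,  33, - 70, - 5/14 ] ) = [ - 70, - 5/14,33,67.53, 98.23] 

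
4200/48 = 175/2 = 87.50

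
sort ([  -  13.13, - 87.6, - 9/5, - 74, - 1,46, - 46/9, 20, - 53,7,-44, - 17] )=[ - 87.6, - 74, - 53,  -  44, - 17, - 13.13, - 46/9, - 9/5, - 1 , 7,20, 46 ]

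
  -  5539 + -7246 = - 12785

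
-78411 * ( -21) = 1646631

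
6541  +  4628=11169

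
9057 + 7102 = 16159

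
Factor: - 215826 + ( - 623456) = -2^1 * 139^1*3019^1  =  - 839282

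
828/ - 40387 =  - 828/40387 = -0.02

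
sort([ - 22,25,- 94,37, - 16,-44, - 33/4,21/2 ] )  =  [-94 , - 44,-22, - 16, - 33/4,21/2, 25 , 37 ] 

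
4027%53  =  52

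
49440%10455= 7620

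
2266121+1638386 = 3904507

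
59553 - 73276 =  - 13723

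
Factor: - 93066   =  -2^1*3^1 * 15511^1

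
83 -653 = -570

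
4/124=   1/31 = 0.03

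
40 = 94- 54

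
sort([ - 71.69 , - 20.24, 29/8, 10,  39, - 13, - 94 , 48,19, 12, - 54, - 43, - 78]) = [ - 94,  -  78,- 71.69, - 54,  -  43 ,- 20.24 ,  -  13 , 29/8 , 10,12,19,39, 48] 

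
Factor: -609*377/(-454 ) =2^(  -  1 ) *3^1*7^1*13^1*29^2*227^(- 1 )= 229593/454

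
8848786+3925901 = 12774687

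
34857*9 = 313713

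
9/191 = 9/191  =  0.05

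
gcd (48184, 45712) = 8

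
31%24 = 7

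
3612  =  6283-2671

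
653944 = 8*81743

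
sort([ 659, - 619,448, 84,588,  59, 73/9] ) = [ - 619, 73/9,59,84,448, 588,659]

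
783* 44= 34452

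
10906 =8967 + 1939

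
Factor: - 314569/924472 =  - 2^( - 3)*73^( - 1 )*1583^( - 1 ) * 314569^1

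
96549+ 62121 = 158670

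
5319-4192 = 1127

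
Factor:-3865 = - 5^1*773^1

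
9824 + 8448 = 18272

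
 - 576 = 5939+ - 6515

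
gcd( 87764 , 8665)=1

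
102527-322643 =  - 220116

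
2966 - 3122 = -156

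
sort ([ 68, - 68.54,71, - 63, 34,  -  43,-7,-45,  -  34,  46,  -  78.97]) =[ - 78.97,  -  68.54, - 63, - 45,-43, - 34 , -7, 34 , 46,68,  71] 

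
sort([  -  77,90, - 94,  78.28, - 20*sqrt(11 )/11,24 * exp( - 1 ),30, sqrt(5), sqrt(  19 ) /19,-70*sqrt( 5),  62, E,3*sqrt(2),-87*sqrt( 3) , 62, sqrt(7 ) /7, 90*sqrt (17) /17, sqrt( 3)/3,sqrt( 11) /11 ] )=[ -70 *sqrt(5 ), - 87*sqrt( 3 ) , - 94, -77, - 20*sqrt(11) /11,sqrt( 19)/19, sqrt(11)/11, sqrt( 7)/7, sqrt(3 )/3, sqrt(5) , E , 3*sqrt(2),  24*exp( - 1),90*sqrt(17 )/17, 30 , 62,  62, 78.28,90 ] 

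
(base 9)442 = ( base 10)362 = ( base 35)ac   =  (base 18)122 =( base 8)552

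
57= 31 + 26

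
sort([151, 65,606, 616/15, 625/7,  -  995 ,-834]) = [ - 995, - 834,  616/15,65, 625/7,151, 606 ] 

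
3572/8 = 893/2 = 446.50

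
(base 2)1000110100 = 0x234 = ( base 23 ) 11C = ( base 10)564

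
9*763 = 6867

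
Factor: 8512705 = 5^1*1283^1*1327^1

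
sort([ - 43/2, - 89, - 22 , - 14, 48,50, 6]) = [-89,  -  22, - 43/2,  -  14,6,48,50]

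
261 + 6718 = 6979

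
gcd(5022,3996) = 54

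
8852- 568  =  8284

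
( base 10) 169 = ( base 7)331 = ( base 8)251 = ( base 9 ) 207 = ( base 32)59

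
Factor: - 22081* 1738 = - 38376778 = -  2^1*11^1*71^1*79^1 * 311^1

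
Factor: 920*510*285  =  2^4*3^2*5^3*17^1*19^1*23^1=133722000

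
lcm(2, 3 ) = 6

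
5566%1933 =1700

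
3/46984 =3/46984 = 0.00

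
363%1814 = 363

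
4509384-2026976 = 2482408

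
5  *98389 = 491945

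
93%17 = 8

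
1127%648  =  479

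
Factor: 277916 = 2^2*17^1*61^1*67^1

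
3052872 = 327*9336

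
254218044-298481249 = -44263205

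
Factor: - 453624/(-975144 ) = 461/991 = 461^1*991^( - 1 )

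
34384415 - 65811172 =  - 31426757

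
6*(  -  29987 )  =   - 179922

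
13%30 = 13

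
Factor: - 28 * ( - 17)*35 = 2^2*5^1*7^2*17^1 = 16660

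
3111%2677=434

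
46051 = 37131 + 8920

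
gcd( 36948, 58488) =12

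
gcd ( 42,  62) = 2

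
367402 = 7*52486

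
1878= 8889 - 7011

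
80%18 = 8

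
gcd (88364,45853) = 1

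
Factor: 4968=2^3 * 3^3*23^1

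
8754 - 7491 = 1263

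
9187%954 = 601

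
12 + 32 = 44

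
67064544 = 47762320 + 19302224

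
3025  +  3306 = 6331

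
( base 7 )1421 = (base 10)554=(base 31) hr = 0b1000101010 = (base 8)1052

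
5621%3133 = 2488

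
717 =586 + 131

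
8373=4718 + 3655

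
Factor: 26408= 2^3*3301^1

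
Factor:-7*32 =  - 224 = - 2^5*7^1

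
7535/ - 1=-7535 + 0/1 = - 7535.00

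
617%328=289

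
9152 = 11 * 832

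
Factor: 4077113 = 131^1*31123^1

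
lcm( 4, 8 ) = 8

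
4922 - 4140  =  782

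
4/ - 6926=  - 1 + 3461/3463 = - 0.00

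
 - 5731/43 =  - 5731/43 = - 133.28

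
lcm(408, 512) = 26112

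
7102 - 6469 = 633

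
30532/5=6106 +2/5 = 6106.40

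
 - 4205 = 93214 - 97419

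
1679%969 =710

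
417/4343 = 417/4343 = 0.10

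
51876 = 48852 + 3024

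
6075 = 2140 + 3935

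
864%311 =242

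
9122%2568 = 1418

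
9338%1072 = 762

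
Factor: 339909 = 3^1*29^1 * 3907^1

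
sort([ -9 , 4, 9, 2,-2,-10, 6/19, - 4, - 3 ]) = [ - 10, - 9,- 4, - 3,-2, 6/19,2, 4, 9] 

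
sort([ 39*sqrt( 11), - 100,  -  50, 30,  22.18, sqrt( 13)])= [  -  100 , -50,sqrt (13 ), 22.18,30,39 * sqrt(11 )] 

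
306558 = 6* 51093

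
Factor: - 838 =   -  2^1*419^1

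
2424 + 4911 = 7335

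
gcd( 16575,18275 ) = 425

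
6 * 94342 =566052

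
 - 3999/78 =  -1333/26 = -51.27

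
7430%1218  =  122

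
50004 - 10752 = 39252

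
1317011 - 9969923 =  - 8652912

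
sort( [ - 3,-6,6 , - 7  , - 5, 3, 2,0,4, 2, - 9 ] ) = [ - 9, -7, - 6, - 5, - 3 , 0,  2, 2, 3, 4,  6]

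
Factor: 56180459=83^1 * 743^1*911^1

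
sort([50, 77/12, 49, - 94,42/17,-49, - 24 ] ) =[ - 94, - 49, - 24, 42/17, 77/12, 49 , 50] 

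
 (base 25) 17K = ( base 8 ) 1464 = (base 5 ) 11240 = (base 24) 1a4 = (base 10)820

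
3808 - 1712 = 2096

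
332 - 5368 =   -  5036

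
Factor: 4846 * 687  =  3329202 = 2^1*3^1*229^1*2423^1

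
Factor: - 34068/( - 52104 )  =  2^(  -  1 ) *13^( - 1) * 17^1= 17/26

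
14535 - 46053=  - 31518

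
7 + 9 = 16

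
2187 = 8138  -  5951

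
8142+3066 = 11208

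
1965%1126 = 839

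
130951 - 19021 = 111930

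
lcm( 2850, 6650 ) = 19950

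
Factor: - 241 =  -  241^1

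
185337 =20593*9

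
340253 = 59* 5767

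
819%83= 72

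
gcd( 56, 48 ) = 8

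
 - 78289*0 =0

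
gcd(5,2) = 1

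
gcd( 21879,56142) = 9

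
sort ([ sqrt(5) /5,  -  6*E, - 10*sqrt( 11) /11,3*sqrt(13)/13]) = [ - 6*E, - 10*sqrt( 11) /11,sqrt(5 )/5,3*sqrt( 13 )/13]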